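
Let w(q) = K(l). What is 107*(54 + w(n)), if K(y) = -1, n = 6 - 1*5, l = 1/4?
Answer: 5671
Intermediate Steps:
l = ¼ ≈ 0.25000
n = 1 (n = 6 - 5 = 1)
w(q) = -1
107*(54 + w(n)) = 107*(54 - 1) = 107*53 = 5671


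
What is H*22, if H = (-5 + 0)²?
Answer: 550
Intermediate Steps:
H = 25 (H = (-5)² = 25)
H*22 = 25*22 = 550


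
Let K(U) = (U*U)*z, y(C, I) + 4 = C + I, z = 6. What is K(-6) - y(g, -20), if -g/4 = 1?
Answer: 244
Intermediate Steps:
g = -4 (g = -4*1 = -4)
y(C, I) = -4 + C + I (y(C, I) = -4 + (C + I) = -4 + C + I)
K(U) = 6*U² (K(U) = (U*U)*6 = U²*6 = 6*U²)
K(-6) - y(g, -20) = 6*(-6)² - (-4 - 4 - 20) = 6*36 - 1*(-28) = 216 + 28 = 244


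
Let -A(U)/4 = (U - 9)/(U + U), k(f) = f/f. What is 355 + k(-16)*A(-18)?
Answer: 352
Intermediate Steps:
k(f) = 1
A(U) = -2*(-9 + U)/U (A(U) = -4*(U - 9)/(U + U) = -4*(-9 + U)/(2*U) = -4*(-9 + U)*1/(2*U) = -2*(-9 + U)/U)
355 + k(-16)*A(-18) = 355 + 1*(-2 + 18/(-18)) = 355 + 1*(-2 + 18*(-1/18)) = 355 + 1*(-2 - 1) = 355 + 1*(-3) = 355 - 3 = 352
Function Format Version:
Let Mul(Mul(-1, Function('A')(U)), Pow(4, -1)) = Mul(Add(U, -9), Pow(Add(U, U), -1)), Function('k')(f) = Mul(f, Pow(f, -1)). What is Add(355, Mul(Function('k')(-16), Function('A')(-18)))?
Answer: 352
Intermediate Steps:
Function('k')(f) = 1
Function('A')(U) = Mul(-2, Pow(U, -1), Add(-9, U)) (Function('A')(U) = Mul(-4, Mul(Add(U, -9), Pow(Add(U, U), -1))) = Mul(-4, Mul(Add(-9, U), Pow(Mul(2, U), -1))) = Mul(-4, Mul(Add(-9, U), Mul(Rational(1, 2), Pow(U, -1)))) = Mul(-4, Mul(Rational(1, 2), Pow(U, -1), Add(-9, U))) = Mul(-2, Pow(U, -1), Add(-9, U)))
Add(355, Mul(Function('k')(-16), Function('A')(-18))) = Add(355, Mul(1, Add(-2, Mul(18, Pow(-18, -1))))) = Add(355, Mul(1, Add(-2, Mul(18, Rational(-1, 18))))) = Add(355, Mul(1, Add(-2, -1))) = Add(355, Mul(1, -3)) = Add(355, -3) = 352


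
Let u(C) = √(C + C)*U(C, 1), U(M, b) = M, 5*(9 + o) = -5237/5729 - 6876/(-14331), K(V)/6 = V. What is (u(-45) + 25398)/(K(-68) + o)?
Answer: -6012786015/98742187 + 63920475*I*√10/197484374 ≈ -60.894 + 1.0235*I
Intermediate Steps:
K(V) = 6*V
o = -4302494/473485 (o = -9 + (-5237/5729 - 6876/(-14331))/5 = -9 + (-5237*1/5729 - 6876*(-1/14331))/5 = -9 + (-5237/5729 + 2292/4777)/5 = -9 + (⅕)*(-41129/94697) = -9 - 41129/473485 = -4302494/473485 ≈ -9.0869)
u(C) = √2*C^(3/2) (u(C) = √(C + C)*C = √(2*C)*C = (√2*√C)*C = √2*C^(3/2))
(u(-45) + 25398)/(K(-68) + o) = (√2*(-45)^(3/2) + 25398)/(6*(-68) - 4302494/473485) = (√2*(-135*I*√5) + 25398)/(-408 - 4302494/473485) = (-135*I*√10 + 25398)/(-197484374/473485) = (25398 - 135*I*√10)*(-473485/197484374) = -6012786015/98742187 + 63920475*I*√10/197484374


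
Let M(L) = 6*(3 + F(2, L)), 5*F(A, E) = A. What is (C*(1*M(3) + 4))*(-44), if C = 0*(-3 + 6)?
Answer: 0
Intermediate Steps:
C = 0 (C = 0*3 = 0)
F(A, E) = A/5
M(L) = 102/5 (M(L) = 6*(3 + (⅕)*2) = 6*(3 + ⅖) = 6*(17/5) = 102/5)
(C*(1*M(3) + 4))*(-44) = (0*(1*(102/5) + 4))*(-44) = (0*(102/5 + 4))*(-44) = (0*(122/5))*(-44) = 0*(-44) = 0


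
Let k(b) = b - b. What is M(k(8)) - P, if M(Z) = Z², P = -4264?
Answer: 4264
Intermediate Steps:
k(b) = 0
M(k(8)) - P = 0² - 1*(-4264) = 0 + 4264 = 4264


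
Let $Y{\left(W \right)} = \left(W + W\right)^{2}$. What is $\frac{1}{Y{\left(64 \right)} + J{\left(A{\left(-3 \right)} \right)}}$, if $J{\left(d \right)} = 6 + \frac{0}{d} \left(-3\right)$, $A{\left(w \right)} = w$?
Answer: $\frac{1}{16390} \approx 6.1013 \cdot 10^{-5}$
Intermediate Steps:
$J{\left(d \right)} = 6$ ($J{\left(d \right)} = 6 + 0 \left(-3\right) = 6 + 0 = 6$)
$Y{\left(W \right)} = 4 W^{2}$ ($Y{\left(W \right)} = \left(2 W\right)^{2} = 4 W^{2}$)
$\frac{1}{Y{\left(64 \right)} + J{\left(A{\left(-3 \right)} \right)}} = \frac{1}{4 \cdot 64^{2} + 6} = \frac{1}{4 \cdot 4096 + 6} = \frac{1}{16384 + 6} = \frac{1}{16390}$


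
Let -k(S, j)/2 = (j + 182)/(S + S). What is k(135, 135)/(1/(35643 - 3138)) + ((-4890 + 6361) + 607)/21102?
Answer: -2415961346/31653 ≈ -76327.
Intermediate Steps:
k(S, j) = -(182 + j)/S (k(S, j) = -2*(j + 182)/(S + S) = -2*(182 + j)/(2*S) = -2*(182 + j)*1/(2*S) = -(182 + j)/S)
k(135, 135)/(1/(35643 - 3138)) + ((-4890 + 6361) + 607)/21102 = ((-182 - 1*135)/135)/(1/(35643 - 3138)) + ((-4890 + 6361) + 607)/21102 = ((-182 - 135)/135)/(1/32505) + (1471 + 607)*(1/21102) = ((1/135)*(-317))/(1/32505) + 2078*(1/21102) = -317/135*32505 + 1039/10551 = -686939/9 + 1039/10551 = -2415961346/31653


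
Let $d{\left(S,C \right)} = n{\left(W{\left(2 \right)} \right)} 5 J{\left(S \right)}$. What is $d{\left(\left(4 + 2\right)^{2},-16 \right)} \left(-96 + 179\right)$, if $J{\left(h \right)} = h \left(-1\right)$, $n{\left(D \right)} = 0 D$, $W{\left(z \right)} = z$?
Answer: $0$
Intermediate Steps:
$n{\left(D \right)} = 0$
$J{\left(h \right)} = - h$
$d{\left(S,C \right)} = 0$ ($d{\left(S,C \right)} = 0 \cdot 5 \left(- S\right) = 0 \left(- S\right) = 0$)
$d{\left(\left(4 + 2\right)^{2},-16 \right)} \left(-96 + 179\right) = 0 \left(-96 + 179\right) = 0 \cdot 83 = 0$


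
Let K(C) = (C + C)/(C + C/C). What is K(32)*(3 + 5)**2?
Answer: 4096/33 ≈ 124.12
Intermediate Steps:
K(C) = 2*C/(1 + C) (K(C) = (2*C)/(C + 1) = (2*C)/(1 + C) = 2*C/(1 + C))
K(32)*(3 + 5)**2 = (2*32/(1 + 32))*(3 + 5)**2 = (2*32/33)*8**2 = (2*32*(1/33))*64 = (64/33)*64 = 4096/33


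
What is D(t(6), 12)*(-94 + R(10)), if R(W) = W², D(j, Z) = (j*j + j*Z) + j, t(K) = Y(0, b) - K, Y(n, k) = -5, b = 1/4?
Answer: -132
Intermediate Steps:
b = ¼ ≈ 0.25000
t(K) = -5 - K
D(j, Z) = j + j² + Z*j (D(j, Z) = (j² + Z*j) + j = j + j² + Z*j)
D(t(6), 12)*(-94 + R(10)) = ((-5 - 1*6)*(1 + 12 + (-5 - 1*6)))*(-94 + 10²) = ((-5 - 6)*(1 + 12 + (-5 - 6)))*(-94 + 100) = -11*(1 + 12 - 11)*6 = -11*2*6 = -22*6 = -132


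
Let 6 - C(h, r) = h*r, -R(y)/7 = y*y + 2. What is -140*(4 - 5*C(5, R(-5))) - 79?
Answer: 665061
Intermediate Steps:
R(y) = -14 - 7*y**2 (R(y) = -7*(y*y + 2) = -7*(y**2 + 2) = -7*(2 + y**2) = -14 - 7*y**2)
C(h, r) = 6 - h*r
-140*(4 - 5*C(5, R(-5))) - 79 = -140*(4 - 5*(6 - 1*5*(-14 - 7*(-5)**2))) - 79 = -140*(4 - 5*(6 - 1*5*(-14 - 7*25))) - 79 = -140*(4 - 5*(6 - 1*5*(-14 - 175))) - 79 = -140*(4 - 5*(6 - 1*5*(-189))) - 79 = -140*(4 - 5*(6 + 945)) - 79 = -140*(4 - 5*951) - 79 = -140*(4 - 4755) - 79 = -140*(-4751) - 79 = 665140 - 79 = 665061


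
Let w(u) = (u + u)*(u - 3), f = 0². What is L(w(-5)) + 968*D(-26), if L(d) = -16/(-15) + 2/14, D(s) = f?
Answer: 127/105 ≈ 1.2095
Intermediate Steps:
f = 0
w(u) = 2*u*(-3 + u) (w(u) = (2*u)*(-3 + u) = 2*u*(-3 + u))
D(s) = 0
L(d) = 127/105 (L(d) = -16*(-1/15) + 2*(1/14) = 16/15 + ⅐ = 127/105)
L(w(-5)) + 968*D(-26) = 127/105 + 968*0 = 127/105 + 0 = 127/105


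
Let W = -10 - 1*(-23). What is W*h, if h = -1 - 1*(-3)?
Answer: 26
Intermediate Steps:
W = 13 (W = -10 + 23 = 13)
h = 2 (h = -1 + 3 = 2)
W*h = 13*2 = 26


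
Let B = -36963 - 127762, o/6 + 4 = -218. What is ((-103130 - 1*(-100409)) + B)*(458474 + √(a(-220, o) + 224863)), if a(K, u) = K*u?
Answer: -76769637404 - 167446*√517903 ≈ -7.6890e+10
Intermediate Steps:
o = -1332 (o = -24 + 6*(-218) = -24 - 1308 = -1332)
B = -164725
((-103130 - 1*(-100409)) + B)*(458474 + √(a(-220, o) + 224863)) = ((-103130 - 1*(-100409)) - 164725)*(458474 + √(-220*(-1332) + 224863)) = ((-103130 + 100409) - 164725)*(458474 + √(293040 + 224863)) = (-2721 - 164725)*(458474 + √517903) = -167446*(458474 + √517903) = -76769637404 - 167446*√517903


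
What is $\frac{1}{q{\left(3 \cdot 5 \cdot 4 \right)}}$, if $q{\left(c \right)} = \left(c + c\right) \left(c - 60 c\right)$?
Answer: $- \frac{1}{424800} \approx -2.354 \cdot 10^{-6}$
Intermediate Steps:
$q{\left(c \right)} = - 118 c^{2}$ ($q{\left(c \right)} = 2 c \left(- 59 c\right) = - 118 c^{2}$)
$\frac{1}{q{\left(3 \cdot 5 \cdot 4 \right)}} = \frac{1}{\left(-118\right) \left(3 \cdot 5 \cdot 4\right)^{2}} = \frac{1}{\left(-118\right) \left(15 \cdot 4\right)^{2}} = \frac{1}{\left(-118\right) 60^{2}} = \frac{1}{\left(-118\right) 3600} = \frac{1}{-424800} = - \frac{1}{424800}$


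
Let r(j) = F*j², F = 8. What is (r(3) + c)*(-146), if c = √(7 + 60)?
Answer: -10512 - 146*√67 ≈ -11707.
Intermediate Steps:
r(j) = 8*j²
c = √67 ≈ 8.1853
(r(3) + c)*(-146) = (8*3² + √67)*(-146) = (8*9 + √67)*(-146) = (72 + √67)*(-146) = -10512 - 146*√67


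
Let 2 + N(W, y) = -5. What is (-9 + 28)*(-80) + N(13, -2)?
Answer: -1527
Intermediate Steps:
N(W, y) = -7 (N(W, y) = -2 - 5 = -7)
(-9 + 28)*(-80) + N(13, -2) = (-9 + 28)*(-80) - 7 = 19*(-80) - 7 = -1520 - 7 = -1527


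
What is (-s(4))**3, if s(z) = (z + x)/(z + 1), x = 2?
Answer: -216/125 ≈ -1.7280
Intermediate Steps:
s(z) = (2 + z)/(1 + z) (s(z) = (z + 2)/(z + 1) = (2 + z)/(1 + z))
(-s(4))**3 = (-(2 + 4)/(1 + 4))**3 = (-6/5)**3 = -216/125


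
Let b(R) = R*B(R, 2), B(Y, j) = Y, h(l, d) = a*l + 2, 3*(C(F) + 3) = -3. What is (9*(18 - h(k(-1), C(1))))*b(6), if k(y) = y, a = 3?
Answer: 6156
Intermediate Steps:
C(F) = -4 (C(F) = -3 + (⅓)*(-3) = -3 - 1 = -4)
h(l, d) = 2 + 3*l (h(l, d) = 3*l + 2 = 2 + 3*l)
b(R) = R² (b(R) = R*R = R²)
(9*(18 - h(k(-1), C(1))))*b(6) = (9*(18 - (2 + 3*(-1))))*6² = (9*(18 - (2 - 3)))*36 = (9*(18 - 1*(-1)))*36 = (9*(18 + 1))*36 = (9*19)*36 = 171*36 = 6156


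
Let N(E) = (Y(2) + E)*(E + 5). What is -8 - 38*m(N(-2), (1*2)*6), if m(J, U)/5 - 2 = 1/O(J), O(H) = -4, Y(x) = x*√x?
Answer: -681/2 ≈ -340.50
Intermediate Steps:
Y(x) = x^(3/2)
N(E) = (5 + E)*(E + 2*√2) (N(E) = (2^(3/2) + E)*(E + 5) = (2*√2 + E)*(5 + E) = (E + 2*√2)*(5 + E) = (5 + E)*(E + 2*√2))
m(J, U) = 35/4 (m(J, U) = 10 + 5/(-4) = 10 + 5*(-¼) = 10 - 5/4 = 35/4)
-8 - 38*m(N(-2), (1*2)*6) = -8 - 38*35/4 = -8 - 665/2 = -681/2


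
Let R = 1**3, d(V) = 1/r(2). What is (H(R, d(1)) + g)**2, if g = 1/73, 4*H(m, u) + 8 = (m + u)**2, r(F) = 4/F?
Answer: 2765569/1364224 ≈ 2.0272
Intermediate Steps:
d(V) = 1/2 (d(V) = 1/(4/2) = 1/(4*(1/2)) = 1/2)
R = 1
H(m, u) = -2 + (m + u)**2/4
g = 1/73 ≈ 0.013699
(H(R, d(1)) + g)**2 = ((-2 + (1 + 1/2)**2/4) + 1/73)**2 = ((-2 + (3/2)**2/4) + 1/73)**2 = ((-2 + (1/4)*(9/4)) + 1/73)**2 = ((-2 + 9/16) + 1/73)**2 = (-23/16 + 1/73)**2 = (-1663/1168)**2 = 2765569/1364224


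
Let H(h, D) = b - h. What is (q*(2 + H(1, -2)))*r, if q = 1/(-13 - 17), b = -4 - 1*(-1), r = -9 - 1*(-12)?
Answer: 1/5 ≈ 0.20000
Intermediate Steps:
r = 3 (r = -9 + 12 = 3)
b = -3 (b = -4 + 1 = -3)
H(h, D) = -3 - h
q = -1/30 (q = 1/(-30) = -1/30 ≈ -0.033333)
(q*(2 + H(1, -2)))*r = -(2 + (-3 - 1*1))/30*3 = -(2 + (-3 - 1))/30*3 = -(2 - 4)/30*3 = -1/30*(-2)*3 = (1/15)*3 = 1/5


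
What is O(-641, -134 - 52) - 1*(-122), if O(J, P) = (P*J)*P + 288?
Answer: -22175626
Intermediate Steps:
O(J, P) = 288 + J*P² (O(J, P) = (J*P)*P + 288 = J*P² + 288 = 288 + J*P²)
O(-641, -134 - 52) - 1*(-122) = (288 - 641*(-134 - 52)²) - 1*(-122) = (288 - 641*(-186)²) + 122 = (288 - 641*34596) + 122 = (288 - 22176036) + 122 = -22175748 + 122 = -22175626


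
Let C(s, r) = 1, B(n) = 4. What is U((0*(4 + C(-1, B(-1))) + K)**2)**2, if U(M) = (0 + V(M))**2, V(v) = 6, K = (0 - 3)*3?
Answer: 1296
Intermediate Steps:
K = -9 (K = -3*3 = -9)
U(M) = 36 (U(M) = (0 + 6)**2 = 6**2 = 36)
U((0*(4 + C(-1, B(-1))) + K)**2)**2 = 36**2 = 1296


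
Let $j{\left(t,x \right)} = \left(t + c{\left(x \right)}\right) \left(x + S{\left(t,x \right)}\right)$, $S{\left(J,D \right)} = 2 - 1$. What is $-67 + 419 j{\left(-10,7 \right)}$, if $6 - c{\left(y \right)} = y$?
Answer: $-36939$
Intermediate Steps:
$S{\left(J,D \right)} = 1$ ($S{\left(J,D \right)} = 2 - 1 = 1$)
$c{\left(y \right)} = 6 - y$
$j{\left(t,x \right)} = \left(1 + x\right) \left(6 + t - x\right)$ ($j{\left(t,x \right)} = \left(t - \left(-6 + x\right)\right) \left(x + 1\right) = \left(6 + t - x\right) \left(1 + x\right) = \left(1 + x\right) \left(6 + t - x\right)$)
$-67 + 419 j{\left(-10,7 \right)} = -67 + 419 \left(6 - 10 - 7 - 70 - 7 \left(-6 + 7\right)\right) = -67 + 419 \left(6 - 10 - 7 - 70 - 7 \cdot 1\right) = -67 + 419 \left(6 - 10 - 7 - 70 - 7\right) = -67 + 419 \left(-88\right) = -67 - 36872 = -36939$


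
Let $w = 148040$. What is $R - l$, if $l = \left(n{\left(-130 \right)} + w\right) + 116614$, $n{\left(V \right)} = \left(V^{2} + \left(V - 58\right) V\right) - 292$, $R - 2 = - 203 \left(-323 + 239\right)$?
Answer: $-288648$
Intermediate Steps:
$R = 17054$ ($R = 2 - 203 \left(-323 + 239\right) = 2 - -17052 = 2 + 17052 = 17054$)
$n{\left(V \right)} = -292 + V^{2} + V \left(-58 + V\right)$ ($n{\left(V \right)} = \left(V^{2} + \left(V - 58\right) V\right) - 292 = \left(V^{2} + \left(-58 + V\right) V\right) - 292 = \left(V^{2} + V \left(-58 + V\right)\right) - 292 = -292 + V^{2} + V \left(-58 + V\right)$)
$l = 305702$ ($l = \left(\left(-292 - -7540 + 2 \left(-130\right)^{2}\right) + 148040\right) + 116614 = \left(\left(-292 + 7540 + 2 \cdot 16900\right) + 148040\right) + 116614 = \left(\left(-292 + 7540 + 33800\right) + 148040\right) + 116614 = \left(41048 + 148040\right) + 116614 = 189088 + 116614 = 305702$)
$R - l = 17054 - 305702 = -288648$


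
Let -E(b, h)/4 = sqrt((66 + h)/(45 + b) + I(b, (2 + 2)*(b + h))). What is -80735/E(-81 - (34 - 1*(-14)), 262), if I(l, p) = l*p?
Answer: -16147*I*sqrt(30266670)/1153016 ≈ -77.044*I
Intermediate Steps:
E(b, h) = -4*sqrt(b*(4*b + 4*h) + (66 + h)/(45 + b)) (E(b, h) = -4*sqrt((66 + h)/(45 + b) + b*((2 + 2)*(b + h))) = -4*sqrt((66 + h)/(45 + b) + b*(4*(b + h))) = -4*sqrt((66 + h)/(45 + b) + b*(4*b + 4*h)) = -4*sqrt(b*(4*b + 4*h) + (66 + h)/(45 + b)))
-80735/E(-81 - (34 - 1*(-14)), 262) = -80735*I*sqrt(21)/(2*sqrt(66 + 262 + 4*(-81 - (34 - 1*(-14)))*(45 + (-81 - (34 - 1*(-14))))*((-81 - (34 - 1*(-14))) + 262))) = -80735*I*sqrt(21)/(2*sqrt(66 + 262 + 4*(-81 - (34 + 14))*(45 + (-81 - (34 + 14)))*((-81 - (34 + 14)) + 262))) = -80735*I*sqrt(21)/(2*sqrt(66 + 262 + 4*(-81 - 1*48)*(45 + (-81 - 1*48))*((-81 - 1*48) + 262))) = -80735*I*sqrt(21)/(2*sqrt(66 + 262 + 4*(-81 - 48)*(45 + (-81 - 48))*((-81 - 48) + 262))) = -80735*I*sqrt(21)/(2*sqrt(66 + 262 + 4*(-129)*(45 - 129)*(-129 + 262))) = -80735*I*sqrt(21)/(2*sqrt(66 + 262 + 4*(-129)*(-84)*133)) = -80735*I*sqrt(21)/(2*sqrt(66 + 262 + 5764752)) = -80735*I*sqrt(30266670)/5765080 = -16147*I*sqrt(30266670)/1153016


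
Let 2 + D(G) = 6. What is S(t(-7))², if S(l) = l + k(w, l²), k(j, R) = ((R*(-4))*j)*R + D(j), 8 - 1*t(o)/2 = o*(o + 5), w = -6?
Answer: 247661494336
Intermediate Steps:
D(G) = 4 (D(G) = -2 + 6 = 4)
t(o) = 16 - 2*o*(5 + o) (t(o) = 16 - 2*o*(o + 5) = 16 - 2*o*(5 + o))
k(j, R) = 4 - 4*j*R² (k(j, R) = ((R*(-4))*j)*R + 4 = ((-4*R)*j)*R + 4 = (-4*R*j)*R + 4 = -4*j*R² + 4 = 4 - 4*j*R²)
S(l) = 4 + l + 24*l⁴ (S(l) = l + (4 - 4*(-6)*(l²)²) = l + (4 - 4*(-6)*l⁴) = l + (4 + 24*l⁴) = 4 + l + 24*l⁴)
S(t(-7))² = (4 + (16 - 10*(-7) - 2*(-7)²) + 24*(16 - 10*(-7) - 2*(-7)²)⁴)² = (4 + (16 + 70 - 2*49) + 24*(16 + 70 - 2*49)⁴)² = (4 + (16 + 70 - 98) + 24*(16 + 70 - 98)⁴)² = (4 - 12 + 24*(-12)⁴)² = (4 - 12 + 24*20736)² = (4 - 12 + 497664)² = 497656² = 247661494336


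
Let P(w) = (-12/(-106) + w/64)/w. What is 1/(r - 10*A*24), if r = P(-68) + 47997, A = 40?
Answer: 57664/2214125413 ≈ 2.6044e-5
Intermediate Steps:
P(w) = (6/53 + w/64)/w (P(w) = (-12*(-1/106) + w*(1/64))/w = (6/53 + w/64)/w)
r = 2767699813/57664 (r = (1/3392)*(384 + 53*(-68))/(-68) + 47997 = (1/3392)*(-1/68)*(384 - 3604) + 47997 = (1/3392)*(-1/68)*(-3220) + 47997 = 805/57664 + 47997 = 2767699813/57664 ≈ 47997.)
1/(r - 10*A*24) = 1/(2767699813/57664 - 10*40*24) = 1/(2767699813/57664 - 400*24) = 1/(2767699813/57664 - 9600) = 1/(2214125413/57664) = 57664/2214125413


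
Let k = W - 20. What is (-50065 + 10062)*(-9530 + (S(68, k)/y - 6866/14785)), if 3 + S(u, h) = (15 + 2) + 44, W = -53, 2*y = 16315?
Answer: 18392666822400688/48243455 ≈ 3.8125e+8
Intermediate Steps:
y = 16315/2 (y = (½)*16315 = 16315/2 ≈ 8157.5)
k = -73 (k = -53 - 20 = -73)
S(u, h) = 58 (S(u, h) = -3 + ((15 + 2) + 44) = -3 + (17 + 44) = -3 + 61 = 58)
(-50065 + 10062)*(-9530 + (S(68, k)/y - 6866/14785)) = (-50065 + 10062)*(-9530 + (58/(16315/2) - 6866/14785)) = -40003*(-9530 + (58*(2/16315) - 6866*1/14785)) = -40003*(-9530 + (116/16315 - 6866/14785)) = -40003*(-9530 - 22060746/48243455) = -40003*(-459782186896/48243455) = 18392666822400688/48243455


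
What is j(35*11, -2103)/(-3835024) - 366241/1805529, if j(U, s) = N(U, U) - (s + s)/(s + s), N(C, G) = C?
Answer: -87827271745/432765440481 ≈ -0.20294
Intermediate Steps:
j(U, s) = -1 + U (j(U, s) = U - (s + s)/(s + s) = U - 2*s/(2*s) = U - 2*s*1/(2*s) = U - 1*1 = U - 1 = -1 + U)
j(35*11, -2103)/(-3835024) - 366241/1805529 = (-1 + 35*11)/(-3835024) - 366241/1805529 = (-1 + 385)*(-1/3835024) - 366241*1/1805529 = 384*(-1/3835024) - 366241/1805529 = -24/239689 - 366241/1805529 = -87827271745/432765440481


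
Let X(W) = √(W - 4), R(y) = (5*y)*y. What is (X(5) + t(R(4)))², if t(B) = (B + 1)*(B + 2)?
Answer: 44129449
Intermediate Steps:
R(y) = 5*y²
X(W) = √(-4 + W)
t(B) = (1 + B)*(2 + B)
(X(5) + t(R(4)))² = (√(-4 + 5) + (2 + (5*4²)² + 3*(5*4²)))² = (√1 + (2 + (5*16)² + 3*(5*16)))² = (1 + (2 + 80² + 3*80))² = (1 + (2 + 6400 + 240))² = (1 + 6642)² = 6643² = 44129449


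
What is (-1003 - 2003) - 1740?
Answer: -4746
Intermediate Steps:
(-1003 - 2003) - 1740 = -3006 - 1740 = -4746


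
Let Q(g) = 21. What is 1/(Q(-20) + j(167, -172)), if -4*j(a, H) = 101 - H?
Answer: -4/189 ≈ -0.021164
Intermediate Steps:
j(a, H) = -101/4 + H/4 (j(a, H) = -(101 - H)/4 = -101/4 + H/4)
1/(Q(-20) + j(167, -172)) = 1/(21 + (-101/4 + (¼)*(-172))) = 1/(21 + (-101/4 - 43)) = 1/(21 - 273/4) = 1/(-189/4) = -4/189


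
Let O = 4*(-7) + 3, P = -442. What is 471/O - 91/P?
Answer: -15839/850 ≈ -18.634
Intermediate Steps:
O = -25 (O = -28 + 3 = -25)
471/O - 91/P = 471/(-25) - 91/(-442) = 471*(-1/25) - 91*(-1/442) = -471/25 + 7/34 = -15839/850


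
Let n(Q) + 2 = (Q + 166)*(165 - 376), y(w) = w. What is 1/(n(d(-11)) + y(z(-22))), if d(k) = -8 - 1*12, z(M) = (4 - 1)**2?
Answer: -1/30799 ≈ -3.2469e-5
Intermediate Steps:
z(M) = 9 (z(M) = 3**2 = 9)
d(k) = -20 (d(k) = -8 - 12 = -20)
n(Q) = -35028 - 211*Q (n(Q) = -2 + (Q + 166)*(165 - 376) = -2 + (166 + Q)*(-211) = -2 + (-35026 - 211*Q) = -35028 - 211*Q)
1/(n(d(-11)) + y(z(-22))) = 1/((-35028 - 211*(-20)) + 9) = 1/((-35028 + 4220) + 9) = 1/(-30808 + 9) = 1/(-30799) = -1/30799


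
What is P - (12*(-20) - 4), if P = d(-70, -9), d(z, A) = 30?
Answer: 274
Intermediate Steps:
P = 30
P - (12*(-20) - 4) = 30 - (12*(-20) - 4) = 30 - (-240 - 4) = 30 - 1*(-244) = 30 + 244 = 274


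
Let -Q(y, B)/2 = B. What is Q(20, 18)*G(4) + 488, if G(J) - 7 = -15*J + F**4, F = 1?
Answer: 2360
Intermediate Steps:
Q(y, B) = -2*B
G(J) = 8 - 15*J (G(J) = 7 + (-15*J + 1**4) = 7 + (-15*J + 1) = 7 + (1 - 15*J) = 8 - 15*J)
Q(20, 18)*G(4) + 488 = (-2*18)*(8 - 15*4) + 488 = -36*(8 - 60) + 488 = -36*(-52) + 488 = 1872 + 488 = 2360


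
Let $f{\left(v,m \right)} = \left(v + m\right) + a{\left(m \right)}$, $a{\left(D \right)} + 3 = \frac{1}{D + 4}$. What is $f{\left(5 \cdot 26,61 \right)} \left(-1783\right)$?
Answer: $- \frac{21790043}{65} \approx -3.3523 \cdot 10^{5}$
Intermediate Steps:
$a{\left(D \right)} = -3 + \frac{1}{4 + D}$ ($a{\left(D \right)} = -3 + \frac{1}{D + 4} = -3 + \frac{1}{4 + D}$)
$f{\left(v,m \right)} = m + v + \frac{-11 - 3 m}{4 + m}$ ($f{\left(v,m \right)} = \left(v + m\right) + \frac{-11 - 3 m}{4 + m} = \left(m + v\right) + \frac{-11 - 3 m}{4 + m} = m + v + \frac{-11 - 3 m}{4 + m}$)
$f{\left(5 \cdot 26,61 \right)} \left(-1783\right) = \frac{-11 - 183 + \left(4 + 61\right) \left(61 + 5 \cdot 26\right)}{4 + 61} \left(-1783\right) = \frac{-11 - 183 + 65 \left(61 + 130\right)}{65} \left(-1783\right) = \frac{-11 - 183 + 65 \cdot 191}{65} \left(-1783\right) = \frac{-11 - 183 + 12415}{65} \left(-1783\right) = \frac{1}{65} \cdot 12221 \left(-1783\right) = \frac{12221}{65} \left(-1783\right) = - \frac{21790043}{65}$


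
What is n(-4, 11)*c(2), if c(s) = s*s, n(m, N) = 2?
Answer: 8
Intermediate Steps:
c(s) = s²
n(-4, 11)*c(2) = 2*2² = 2*4 = 8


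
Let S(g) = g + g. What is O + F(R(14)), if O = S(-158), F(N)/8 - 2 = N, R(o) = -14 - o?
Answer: -524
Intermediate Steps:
F(N) = 16 + 8*N
S(g) = 2*g
O = -316 (O = 2*(-158) = -316)
O + F(R(14)) = -316 + (16 + 8*(-14 - 1*14)) = -316 + (16 + 8*(-14 - 14)) = -316 + (16 + 8*(-28)) = -316 + (16 - 224) = -316 - 208 = -524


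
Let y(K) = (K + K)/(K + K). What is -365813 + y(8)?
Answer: -365812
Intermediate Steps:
y(K) = 1 (y(K) = (2*K)/((2*K)) = (2*K)*(1/(2*K)) = 1)
-365813 + y(8) = -365813 + 1 = -365812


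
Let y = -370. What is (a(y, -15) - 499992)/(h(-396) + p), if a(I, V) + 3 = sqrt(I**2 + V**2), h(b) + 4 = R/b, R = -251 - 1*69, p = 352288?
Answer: -49499505/34876196 + 495*sqrt(5485)/34876196 ≈ -1.4182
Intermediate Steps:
R = -320 (R = -251 - 69 = -320)
h(b) = -4 - 320/b
a(I, V) = -3 + sqrt(I**2 + V**2)
(a(y, -15) - 499992)/(h(-396) + p) = ((-3 + sqrt((-370)**2 + (-15)**2)) - 499992)/((-4 - 320/(-396)) + 352288) = ((-3 + sqrt(136900 + 225)) - 499992)/((-4 - 320*(-1/396)) + 352288) = ((-3 + sqrt(137125)) - 499992)/((-4 + 80/99) + 352288) = ((-3 + 5*sqrt(5485)) - 499992)/(-316/99 + 352288) = (-499995 + 5*sqrt(5485))/(34876196/99) = (-499995 + 5*sqrt(5485))*(99/34876196) = -49499505/34876196 + 495*sqrt(5485)/34876196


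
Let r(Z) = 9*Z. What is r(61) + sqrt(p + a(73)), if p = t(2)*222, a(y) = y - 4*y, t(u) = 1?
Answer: 549 + sqrt(3) ≈ 550.73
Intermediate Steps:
a(y) = -3*y
p = 222 (p = 1*222 = 222)
r(61) + sqrt(p + a(73)) = 9*61 + sqrt(222 - 3*73) = 549 + sqrt(222 - 219) = 549 + sqrt(3)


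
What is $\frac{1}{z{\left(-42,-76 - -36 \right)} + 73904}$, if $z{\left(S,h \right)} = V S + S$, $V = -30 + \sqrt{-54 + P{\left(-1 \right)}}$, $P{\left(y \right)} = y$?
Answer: $\frac{37561}{2821705952} + \frac{21 i \sqrt{55}}{2821705952} \approx 1.3311 \cdot 10^{-5} + 5.5194 \cdot 10^{-8} i$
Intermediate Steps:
$V = -30 + i \sqrt{55}$ ($V = -30 + \sqrt{-54 - 1} = -30 + \sqrt{-55} = -30 + i \sqrt{55} \approx -30.0 + 7.4162 i$)
$z{\left(S,h \right)} = S + S \left(-30 + i \sqrt{55}\right)$ ($z{\left(S,h \right)} = \left(-30 + i \sqrt{55}\right) S + S = S \left(-30 + i \sqrt{55}\right) + S = S + S \left(-30 + i \sqrt{55}\right)$)
$\frac{1}{z{\left(-42,-76 - -36 \right)} + 73904} = \frac{1}{- 42 \left(-29 + i \sqrt{55}\right) + 73904} = \frac{1}{\left(1218 - 42 i \sqrt{55}\right) + 73904} = \frac{1}{75122 - 42 i \sqrt{55}}$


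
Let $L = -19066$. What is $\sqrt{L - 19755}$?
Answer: $i \sqrt{38821} \approx 197.03 i$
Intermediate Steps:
$\sqrt{L - 19755} = \sqrt{-19066 - 19755} = \sqrt{-38821} = i \sqrt{38821}$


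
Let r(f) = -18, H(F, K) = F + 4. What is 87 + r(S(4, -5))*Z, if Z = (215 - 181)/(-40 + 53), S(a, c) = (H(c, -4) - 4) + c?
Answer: 519/13 ≈ 39.923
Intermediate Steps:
H(F, K) = 4 + F
S(a, c) = 2*c (S(a, c) = ((4 + c) - 4) + c = c + c = 2*c)
Z = 34/13 ≈ 2.6154
87 + r(S(4, -5))*Z = 87 - 18*34/13 = 87 - 612/13 = 519/13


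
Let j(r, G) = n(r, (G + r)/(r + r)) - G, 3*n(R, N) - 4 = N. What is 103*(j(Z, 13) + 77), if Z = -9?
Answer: 181486/27 ≈ 6721.7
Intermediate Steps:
n(R, N) = 4/3 + N/3
j(r, G) = 4/3 - G + (G + r)/(6*r) (j(r, G) = (4/3 + ((G + r)/(r + r))/3) - G = (4/3 + ((G + r)/((2*r)))/3) - G = (4/3 + ((G + r)*(1/(2*r)))/3) - G = (4/3 + ((G + r)/(2*r))/3) - G = (4/3 + (G + r)/(6*r)) - G = 4/3 - G + (G + r)/(6*r))
103*(j(Z, 13) + 77) = 103*((3/2 - 1*13 + (1/6)*13/(-9)) + 77) = 103*((3/2 - 13 + (1/6)*13*(-1/9)) + 77) = 103*((3/2 - 13 - 13/54) + 77) = 103*(-317/27 + 77) = 103*(1762/27) = 181486/27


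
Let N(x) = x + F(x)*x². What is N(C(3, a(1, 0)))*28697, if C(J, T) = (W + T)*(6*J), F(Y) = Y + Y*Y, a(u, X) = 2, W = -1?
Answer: 3180373722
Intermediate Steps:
F(Y) = Y + Y²
C(J, T) = 6*J*(-1 + T) (C(J, T) = (-1 + T)*(6*J) = 6*J*(-1 + T))
N(x) = x + x³*(1 + x) (N(x) = x + (x*(1 + x))*x² = x + x³*(1 + x))
N(C(3, a(1, 0)))*28697 = (6*3*(-1 + 2) + (6*3*(-1 + 2))³ + (6*3*(-1 + 2))⁴)*28697 = (6*3*1 + (6*3*1)³ + (6*3*1)⁴)*28697 = (18 + 18³ + 18⁴)*28697 = (18 + 5832 + 104976)*28697 = 110826*28697 = 3180373722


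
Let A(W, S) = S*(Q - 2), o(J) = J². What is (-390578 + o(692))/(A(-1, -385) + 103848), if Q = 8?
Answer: 44143/50769 ≈ 0.86949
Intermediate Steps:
A(W, S) = 6*S (A(W, S) = S*(8 - 2) = S*6 = 6*S)
(-390578 + o(692))/(A(-1, -385) + 103848) = (-390578 + 692²)/(6*(-385) + 103848) = (-390578 + 478864)/(-2310 + 103848) = 88286/101538 = 88286*(1/101538) = 44143/50769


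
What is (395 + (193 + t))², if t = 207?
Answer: 632025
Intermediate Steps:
(395 + (193 + t))² = (395 + (193 + 207))² = (395 + 400)² = 795² = 632025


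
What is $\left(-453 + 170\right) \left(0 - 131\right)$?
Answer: $37073$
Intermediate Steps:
$\left(-453 + 170\right) \left(0 - 131\right) = - 283 \left(0 - 131\right) = \left(-283\right) \left(-131\right) = 37073$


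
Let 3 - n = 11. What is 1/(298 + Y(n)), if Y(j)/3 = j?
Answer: 1/274 ≈ 0.0036496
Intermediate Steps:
n = -8 (n = 3 - 1*11 = 3 - 11 = -8)
Y(j) = 3*j
1/(298 + Y(n)) = 1/(298 + 3*(-8)) = 1/(298 - 24) = 1/274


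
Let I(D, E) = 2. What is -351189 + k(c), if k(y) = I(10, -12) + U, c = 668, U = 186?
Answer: -351001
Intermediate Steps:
k(y) = 188 (k(y) = 2 + 186 = 188)
-351189 + k(c) = -351189 + 188 = -351001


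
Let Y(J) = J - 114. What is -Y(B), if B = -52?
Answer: 166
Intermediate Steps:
Y(J) = -114 + J
-Y(B) = -(-114 - 52) = -1*(-166) = 166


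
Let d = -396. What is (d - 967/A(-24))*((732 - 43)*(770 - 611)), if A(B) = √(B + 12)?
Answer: -43382196 + 35311939*I*√3/2 ≈ -4.3382e+7 + 3.0581e+7*I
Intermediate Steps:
A(B) = √(12 + B)
(d - 967/A(-24))*((732 - 43)*(770 - 611)) = (-396 - 967/√(12 - 24))*((732 - 43)*(770 - 611)) = (-396 - 967*(-I*√3/6))*(689*159) = (-396 - 967*(-I*√3/6))*109551 = (-396 - (-967)*I*√3/6)*109551 = (-396 + 967*I*√3/6)*109551 = -43382196 + 35311939*I*√3/2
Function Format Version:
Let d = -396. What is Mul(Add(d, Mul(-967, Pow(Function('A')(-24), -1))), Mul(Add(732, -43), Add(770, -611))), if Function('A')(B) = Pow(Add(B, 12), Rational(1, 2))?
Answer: Add(-43382196, Mul(Rational(35311939, 2), I, Pow(3, Rational(1, 2)))) ≈ Add(-4.3382e+7, Mul(3.0581e+7, I))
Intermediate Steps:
Function('A')(B) = Pow(Add(12, B), Rational(1, 2))
Mul(Add(d, Mul(-967, Pow(Function('A')(-24), -1))), Mul(Add(732, -43), Add(770, -611))) = Mul(Add(-396, Mul(-967, Pow(Pow(Add(12, -24), Rational(1, 2)), -1))), Mul(Add(732, -43), Add(770, -611))) = Mul(Add(-396, Mul(-967, Pow(Pow(-12, Rational(1, 2)), -1))), Mul(689, 159)) = Mul(Add(-396, Mul(-967, Pow(Mul(2, I, Pow(3, Rational(1, 2))), -1))), 109551) = Mul(Add(-396, Mul(-967, Mul(Rational(-1, 6), I, Pow(3, Rational(1, 2))))), 109551) = Mul(Add(-396, Mul(Rational(967, 6), I, Pow(3, Rational(1, 2)))), 109551) = Add(-43382196, Mul(Rational(35311939, 2), I, Pow(3, Rational(1, 2))))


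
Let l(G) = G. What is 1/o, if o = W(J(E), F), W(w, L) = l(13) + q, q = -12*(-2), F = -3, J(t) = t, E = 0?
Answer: 1/37 ≈ 0.027027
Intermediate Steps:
q = 24
W(w, L) = 37 (W(w, L) = 13 + 24 = 37)
o = 37
1/o = 1/37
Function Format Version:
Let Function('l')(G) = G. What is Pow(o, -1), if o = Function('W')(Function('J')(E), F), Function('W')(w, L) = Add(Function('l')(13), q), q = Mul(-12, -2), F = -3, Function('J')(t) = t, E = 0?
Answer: Rational(1, 37) ≈ 0.027027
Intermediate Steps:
q = 24
Function('W')(w, L) = 37 (Function('W')(w, L) = Add(13, 24) = 37)
o = 37
Pow(o, -1) = Pow(37, -1) = Rational(1, 37)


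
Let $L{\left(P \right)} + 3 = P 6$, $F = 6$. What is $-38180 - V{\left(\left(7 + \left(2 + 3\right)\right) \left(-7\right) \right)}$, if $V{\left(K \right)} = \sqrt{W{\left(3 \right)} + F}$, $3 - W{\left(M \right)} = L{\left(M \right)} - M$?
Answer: $-38180 - i \sqrt{3} \approx -38180.0 - 1.732 i$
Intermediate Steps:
$L{\left(P \right)} = -3 + 6 P$ ($L{\left(P \right)} = -3 + P 6 = -3 + 6 P$)
$W{\left(M \right)} = 6 - 5 M$ ($W{\left(M \right)} = 3 - \left(\left(-3 + 6 M\right) - M\right) = 3 - \left(-3 + 5 M\right) = 6 - 5 M$)
$V{\left(K \right)} = i \sqrt{3}$ ($V{\left(K \right)} = \sqrt{\left(6 - 15\right) + 6} = \sqrt{-9 + 6} = \sqrt{-3} = i \sqrt{3}$)
$-38180 - V{\left(\left(7 + \left(2 + 3\right)\right) \left(-7\right) \right)} = -38180 - i \sqrt{3}$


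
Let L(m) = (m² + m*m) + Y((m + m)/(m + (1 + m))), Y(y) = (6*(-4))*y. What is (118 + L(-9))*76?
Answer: 328928/17 ≈ 19349.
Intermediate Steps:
Y(y) = -24*y
L(m) = 2*m² - 48*m/(1 + 2*m) (L(m) = (m² + m*m) - 24*(m + m)/(m + (1 + m)) = (m² + m²) - 24*2*m/(1 + 2*m) = 2*m² - 48*m/(1 + 2*m))
(118 + L(-9))*76 = (118 + 2*(-9)*(-24 - 9*(1 + 2*(-9)))/(1 + 2*(-9)))*76 = (118 + 2*(-9)*(-24 - 9*(1 - 18))/(1 - 18))*76 = (118 + 2*(-9)*(-24 - 9*(-17))/(-17))*76 = (118 + 2*(-9)*(-1/17)*(-24 + 153))*76 = (118 + 2*(-9)*(-1/17)*129)*76 = (118 + 2322/17)*76 = (4328/17)*76 = 328928/17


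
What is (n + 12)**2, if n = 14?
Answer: 676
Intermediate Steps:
(n + 12)**2 = (14 + 12)**2 = 26**2 = 676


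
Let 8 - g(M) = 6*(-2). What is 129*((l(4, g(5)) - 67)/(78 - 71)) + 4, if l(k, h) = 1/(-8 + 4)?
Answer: -34589/28 ≈ -1235.3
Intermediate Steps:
g(M) = 20 (g(M) = 8 - 6*(-2) = 8 - 1*(-12) = 8 + 12 = 20)
l(k, h) = -¼ (l(k, h) = 1/(-4) = -¼)
129*((l(4, g(5)) - 67)/(78 - 71)) + 4 = 129*((-¼ - 67)/(78 - 71)) + 4 = 129*(-269/4/7) + 4 = 129*(-269/4*⅐) + 4 = 129*(-269/28) + 4 = -34701/28 + 4 = -34589/28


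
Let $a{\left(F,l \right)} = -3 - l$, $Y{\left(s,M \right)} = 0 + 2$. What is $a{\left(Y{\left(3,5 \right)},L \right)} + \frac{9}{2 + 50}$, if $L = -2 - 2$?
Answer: $\frac{61}{52} \approx 1.1731$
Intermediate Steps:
$L = -4$ ($L = -2 - 2 = -4$)
$Y{\left(s,M \right)} = 2$
$a{\left(Y{\left(3,5 \right)},L \right)} + \frac{9}{2 + 50} = \left(-3 - -4\right) + \frac{9}{2 + 50} = \left(-3 + 4\right) + \frac{9}{52} = 1 + 9 \cdot \frac{1}{52} = 1 + \frac{9}{52} = \frac{61}{52}$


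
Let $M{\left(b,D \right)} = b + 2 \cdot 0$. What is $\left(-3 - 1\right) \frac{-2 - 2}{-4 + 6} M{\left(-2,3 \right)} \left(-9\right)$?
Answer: $144$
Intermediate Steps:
$M{\left(b,D \right)} = b$ ($M{\left(b,D \right)} = b + 0 = b$)
$\left(-3 - 1\right) \frac{-2 - 2}{-4 + 6} M{\left(-2,3 \right)} \left(-9\right) = \left(-3 - 1\right) \frac{-2 - 2}{-4 + 6} \left(-2\right) \left(-9\right) = - 4 \left(- \frac{4}{2}\right) \left(-2\right) \left(-9\right) = - 4 \left(\left(-4\right) \frac{1}{2}\right) \left(-2\right) \left(-9\right) = \left(-4\right) \left(-2\right) \left(-2\right) \left(-9\right) = 8 \left(-2\right) \left(-9\right) = \left(-16\right) \left(-9\right) = 144$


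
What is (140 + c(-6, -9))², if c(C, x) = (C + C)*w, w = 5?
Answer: 6400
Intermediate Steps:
c(C, x) = 10*C (c(C, x) = (C + C)*5 = (2*C)*5 = 10*C)
(140 + c(-6, -9))² = (140 + 10*(-6))² = (140 - 60)² = 80² = 6400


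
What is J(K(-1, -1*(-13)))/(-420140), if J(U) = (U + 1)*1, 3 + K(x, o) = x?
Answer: 3/420140 ≈ 7.1405e-6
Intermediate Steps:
K(x, o) = -3 + x
J(U) = 1 + U (J(U) = (1 + U)*1 = 1 + U)
J(K(-1, -1*(-13)))/(-420140) = (1 + (-3 - 1))/(-420140) = (1 - 4)*(-1/420140) = -3*(-1/420140) = 3/420140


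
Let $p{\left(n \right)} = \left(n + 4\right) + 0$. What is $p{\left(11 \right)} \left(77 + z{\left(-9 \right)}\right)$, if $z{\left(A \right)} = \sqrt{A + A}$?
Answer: $1155 + 45 i \sqrt{2} \approx 1155.0 + 63.64 i$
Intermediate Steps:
$z{\left(A \right)} = \sqrt{2} \sqrt{A}$ ($z{\left(A \right)} = \sqrt{2 A} = \sqrt{2} \sqrt{A}$)
$p{\left(n \right)} = 4 + n$ ($p{\left(n \right)} = \left(4 + n\right) + 0 = 4 + n$)
$p{\left(11 \right)} \left(77 + z{\left(-9 \right)}\right) = \left(4 + 11\right) \left(77 + \sqrt{2} \sqrt{-9}\right) = 15 \left(77 + \sqrt{2} \cdot 3 i\right) = 15 \left(77 + 3 i \sqrt{2}\right) = 1155 + 45 i \sqrt{2}$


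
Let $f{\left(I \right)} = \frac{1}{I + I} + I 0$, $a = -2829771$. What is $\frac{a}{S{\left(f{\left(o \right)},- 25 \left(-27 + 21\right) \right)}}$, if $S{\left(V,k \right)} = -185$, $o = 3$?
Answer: $\frac{2829771}{185} \approx 15296.0$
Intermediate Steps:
$f{\left(I \right)} = \frac{1}{2 I}$ ($f{\left(I \right)} = \frac{1}{2 I} + 0 = \frac{1}{2 I}$)
$\frac{a}{S{\left(f{\left(o \right)},- 25 \left(-27 + 21\right) \right)}} = - \frac{2829771}{-185} = \left(-2829771\right) \left(- \frac{1}{185}\right) = \frac{2829771}{185}$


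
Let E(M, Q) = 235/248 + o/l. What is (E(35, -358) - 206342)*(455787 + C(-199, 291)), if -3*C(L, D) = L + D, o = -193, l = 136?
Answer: -297360450610585/3162 ≈ -9.4042e+10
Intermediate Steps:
C(L, D) = -D/3 - L/3 (C(L, D) = -(L + D)/3 = -(D + L)/3 = -D/3 - L/3)
E(M, Q) = -497/1054 (E(M, Q) = 235/248 - 193/136 = -497/1054)
(E(35, -358) - 206342)*(455787 + C(-199, 291)) = (-497/1054 - 206342)*(455787 + (-⅓*291 - ⅓*(-199))) = -217484965*(455787 + (-97 + 199/3))/1054 = -217484965*(455787 - 92/3)/1054 = -217484965/1054*1367269/3 = -297360450610585/3162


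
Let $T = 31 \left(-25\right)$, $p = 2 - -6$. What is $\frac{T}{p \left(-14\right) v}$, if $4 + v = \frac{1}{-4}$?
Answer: $- \frac{775}{476} \approx -1.6282$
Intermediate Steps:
$p = 8$ ($p = 2 + 6 = 8$)
$v = - \frac{17}{4}$ ($v = -4 + \frac{1}{-4} = -4 - \frac{1}{4} = - \frac{17}{4} \approx -4.25$)
$T = -775$
$\frac{T}{p \left(-14\right) v} = - \frac{775}{8 \left(-14\right) \left(- \frac{17}{4}\right)} = - \frac{775}{\left(-112\right) \left(- \frac{17}{4}\right)} = - \frac{775}{476}$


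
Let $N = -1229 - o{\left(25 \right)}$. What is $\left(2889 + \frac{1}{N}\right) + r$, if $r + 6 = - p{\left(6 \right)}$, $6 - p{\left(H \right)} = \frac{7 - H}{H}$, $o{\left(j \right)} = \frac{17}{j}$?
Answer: $\frac{132674749}{46113} \approx 2877.2$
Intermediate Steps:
$p{\left(H \right)} = 6 - \frac{7 - H}{H}$
$N = - \frac{30742}{25}$ ($N = -1229 - \frac{17}{25} = - \frac{30742}{25} \approx -1229.7$)
$r = - \frac{71}{6}$ ($r = -6 - \left(7 - \frac{7}{6}\right) = -6 - \frac{35}{6} = - \frac{71}{6} \approx -11.833$)
$\left(2889 + \frac{1}{N}\right) + r = \left(2889 + \frac{1}{- \frac{30742}{25}}\right) - \frac{71}{6} = \left(2889 - \frac{25}{30742}\right) - \frac{71}{6} = \frac{88813613}{30742} - \frac{71}{6} = \frac{132674749}{46113}$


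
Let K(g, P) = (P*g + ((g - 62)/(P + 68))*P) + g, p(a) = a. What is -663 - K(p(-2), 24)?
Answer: -13715/23 ≈ -596.30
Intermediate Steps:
K(g, P) = g + P*g + P*(-62 + g)/(68 + P) (K(g, P) = (P*g + ((-62 + g)/(68 + P))*P) + g = (P*g + P*(-62 + g)/(68 + P)) + g = g + P*g + P*(-62 + g)/(68 + P))
-663 - K(p(-2), 24) = -663 - (-62*24 + 68*(-2) - 2*24**2 + 70*24*(-2))/(68 + 24) = -663 - (-1488 - 136 - 2*576 - 3360)/92 = -663 - (-1488 - 136 - 1152 - 3360)/92 = -663 - (-6136)/92 = -663 - 1*(-1534/23) = -663 + 1534/23 = -13715/23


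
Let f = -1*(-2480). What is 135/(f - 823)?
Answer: 135/1657 ≈ 0.081473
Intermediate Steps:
f = 2480
135/(f - 823) = 135/(2480 - 823) = 135/1657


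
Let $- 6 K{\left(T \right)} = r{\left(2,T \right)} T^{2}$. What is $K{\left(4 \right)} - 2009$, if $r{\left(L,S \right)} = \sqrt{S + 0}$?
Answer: $- \frac{6043}{3} \approx -2014.3$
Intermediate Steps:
$r{\left(L,S \right)} = \sqrt{S}$
$K{\left(T \right)} = - \frac{T^{\frac{5}{2}}}{6}$ ($K{\left(T \right)} = - \frac{\sqrt{T} T^{2}}{6} = - \frac{T^{\frac{5}{2}}}{6}$)
$K{\left(4 \right)} - 2009 = - \frac{4^{\frac{5}{2}}}{6} - 2009 = \left(- \frac{1}{6}\right) 32 - 2009 = - \frac{16}{3} - 2009 = - \frac{6043}{3}$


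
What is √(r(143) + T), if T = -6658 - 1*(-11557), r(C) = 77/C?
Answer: √828022/13 ≈ 69.997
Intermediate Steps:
T = 4899 (T = -6658 + 11557 = 4899)
√(r(143) + T) = √(77/143 + 4899) = √(77*(1/143) + 4899) = √(7/13 + 4899) = √(63694/13) = √828022/13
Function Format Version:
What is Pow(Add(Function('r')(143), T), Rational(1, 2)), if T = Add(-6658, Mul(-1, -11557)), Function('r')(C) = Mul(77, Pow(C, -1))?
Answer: Mul(Rational(1, 13), Pow(828022, Rational(1, 2))) ≈ 69.997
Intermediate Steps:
T = 4899 (T = Add(-6658, 11557) = 4899)
Pow(Add(Function('r')(143), T), Rational(1, 2)) = Pow(Add(Mul(77, Pow(143, -1)), 4899), Rational(1, 2)) = Pow(Add(Mul(77, Rational(1, 143)), 4899), Rational(1, 2)) = Pow(Add(Rational(7, 13), 4899), Rational(1, 2)) = Pow(Rational(63694, 13), Rational(1, 2)) = Mul(Rational(1, 13), Pow(828022, Rational(1, 2)))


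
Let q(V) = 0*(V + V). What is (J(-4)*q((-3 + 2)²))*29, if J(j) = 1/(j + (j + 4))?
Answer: 0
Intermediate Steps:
q(V) = 0 (q(V) = 0*(2*V) = 0)
J(j) = 1/(4 + 2*j) (J(j) = 1/(j + (4 + j)) = 1/(4 + 2*j))
(J(-4)*q((-3 + 2)²))*29 = ((1/(2*(2 - 4)))*0)*29 = (((½)/(-2))*0)*29 = (((½)*(-½))*0)*29 = -¼*0*29 = 0*29 = 0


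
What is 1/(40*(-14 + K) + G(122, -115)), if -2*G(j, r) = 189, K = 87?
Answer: 2/5651 ≈ 0.00035392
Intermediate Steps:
G(j, r) = -189/2 (G(j, r) = -½*189 = -189/2)
1/(40*(-14 + K) + G(122, -115)) = 1/(40*(-14 + 87) - 189/2) = 1/(40*73 - 189/2) = 1/(2920 - 189/2) = 1/(5651/2) = 2/5651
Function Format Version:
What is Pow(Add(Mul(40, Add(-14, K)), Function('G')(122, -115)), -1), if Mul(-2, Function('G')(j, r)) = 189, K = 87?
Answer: Rational(2, 5651) ≈ 0.00035392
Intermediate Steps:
Function('G')(j, r) = Rational(-189, 2) (Function('G')(j, r) = Mul(Rational(-1, 2), 189) = Rational(-189, 2))
Pow(Add(Mul(40, Add(-14, K)), Function('G')(122, -115)), -1) = Pow(Add(Mul(40, Add(-14, 87)), Rational(-189, 2)), -1) = Pow(Add(Mul(40, 73), Rational(-189, 2)), -1) = Pow(Add(2920, Rational(-189, 2)), -1) = Pow(Rational(5651, 2), -1) = Rational(2, 5651)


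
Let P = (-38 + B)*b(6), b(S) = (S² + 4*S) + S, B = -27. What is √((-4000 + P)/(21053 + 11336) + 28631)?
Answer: √612959292709/4627 ≈ 169.21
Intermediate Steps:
b(S) = S² + 5*S
P = -4290 (P = (-38 - 27)*(6*(5 + 6)) = -390*11 = -65*66 = -4290)
√((-4000 + P)/(21053 + 11336) + 28631) = √((-4000 - 4290)/(21053 + 11336) + 28631) = √(-8290/32389 + 28631) = √(927321169/32389) = √612959292709/4627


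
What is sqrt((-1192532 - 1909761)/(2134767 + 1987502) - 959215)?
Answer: 2*I*sqrt(4075012710917939858)/4122269 ≈ 979.4*I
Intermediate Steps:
sqrt((-1192532 - 1909761)/(2134767 + 1987502) - 959215) = sqrt(-3102293/4122269 - 959215) = sqrt(-3954145361128/4122269) = 2*I*sqrt(4075012710917939858)/4122269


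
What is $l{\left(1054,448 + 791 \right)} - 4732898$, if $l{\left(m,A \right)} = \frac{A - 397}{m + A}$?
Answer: $- \frac{10852534272}{2293} \approx -4.7329 \cdot 10^{6}$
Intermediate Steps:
$l{\left(m,A \right)} = \frac{-397 + A}{A + m}$
$l{\left(1054,448 + 791 \right)} - 4732898 = \frac{-397 + \left(448 + 791\right)}{\left(448 + 791\right) + 1054} - 4732898 = \frac{-397 + 1239}{1239 + 1054} - 4732898 = \frac{1}{2293} \cdot 842 - 4732898 = \frac{842}{2293} - 4732898 = - \frac{10852534272}{2293}$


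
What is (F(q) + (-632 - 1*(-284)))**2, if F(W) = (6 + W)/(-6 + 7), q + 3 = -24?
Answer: 136161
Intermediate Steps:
q = -27 (q = -3 - 24 = -27)
F(W) = 6 + W (F(W) = (6 + W)/1 = (6 + W)*1 = 6 + W)
(F(q) + (-632 - 1*(-284)))**2 = ((6 - 27) + (-632 - 1*(-284)))**2 = (-21 + (-632 + 284))**2 = (-21 - 348)**2 = (-369)**2 = 136161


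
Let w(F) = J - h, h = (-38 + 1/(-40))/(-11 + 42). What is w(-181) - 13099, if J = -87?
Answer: -16349119/1240 ≈ -13185.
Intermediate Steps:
h = -1521/1240 (h = (-38 - 1/40)/31 = -1521/40*1/31 = -1521/1240 ≈ -1.2266)
w(F) = -106359/1240 (w(F) = -87 - 1*(-1521/1240) = -87 + 1521/1240 = -106359/1240)
w(-181) - 13099 = -106359/1240 - 13099 = -16349119/1240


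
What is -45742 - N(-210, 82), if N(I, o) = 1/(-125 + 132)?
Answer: -320195/7 ≈ -45742.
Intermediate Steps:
N(I, o) = 1/7
-45742 - N(-210, 82) = -45742 - 1*1/7 = -45742 - 1/7 = -320195/7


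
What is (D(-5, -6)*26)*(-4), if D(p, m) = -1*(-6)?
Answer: -624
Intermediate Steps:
D(p, m) = 6
(D(-5, -6)*26)*(-4) = (6*26)*(-4) = 156*(-4) = -624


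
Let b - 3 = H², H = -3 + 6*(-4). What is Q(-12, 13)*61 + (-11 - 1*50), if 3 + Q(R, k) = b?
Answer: 44408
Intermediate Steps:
H = -27 (H = -3 - 24 = -27)
b = 732 (b = 3 + (-27)² = 3 + 729 = 732)
Q(R, k) = 729 (Q(R, k) = -3 + 732 = 729)
Q(-12, 13)*61 + (-11 - 1*50) = 729*61 + (-11 - 1*50) = 44469 + (-11 - 50) = 44469 - 61 = 44408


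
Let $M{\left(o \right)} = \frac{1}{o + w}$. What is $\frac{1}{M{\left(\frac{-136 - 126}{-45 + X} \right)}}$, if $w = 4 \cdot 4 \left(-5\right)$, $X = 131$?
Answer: $- \frac{3571}{43} \approx -83.047$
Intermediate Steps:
$w = -80$ ($w = 16 \left(-5\right) = -80$)
$M{\left(o \right)} = \frac{1}{-80 + o}$ ($M{\left(o \right)} = \frac{1}{o - 80} = \frac{1}{-80 + o}$)
$\frac{1}{M{\left(\frac{-136 - 126}{-45 + X} \right)}} = \frac{1}{\frac{1}{-80 + \frac{-136 - 126}{-45 + 131}}} = \frac{1}{\frac{1}{-80 - \frac{262}{86}}} = \frac{1}{\frac{1}{-80 - \frac{131}{43}}} = \frac{1}{\frac{1}{- \frac{3571}{43}}} = \frac{1}{- \frac{43}{3571}} = - \frac{3571}{43}$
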